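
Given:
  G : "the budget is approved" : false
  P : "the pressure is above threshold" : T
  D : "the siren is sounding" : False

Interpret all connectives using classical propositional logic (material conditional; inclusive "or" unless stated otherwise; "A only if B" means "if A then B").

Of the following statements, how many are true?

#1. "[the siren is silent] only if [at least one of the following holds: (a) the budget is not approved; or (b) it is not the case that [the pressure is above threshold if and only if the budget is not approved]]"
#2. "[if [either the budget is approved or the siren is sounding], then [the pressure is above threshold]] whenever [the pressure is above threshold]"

2

#1: In symbols: not D -> (not G or not (P iff not G))

not D = not False = True
not G = not False = True
not G = not False = True
P iff not G = True iff True = True
not (P iff not G) = not True = False
not G or not (P iff not G) = True or False = True
not D -> (not G or not (P iff not G)) = True -> True = True
Hence #1 is true.

#2: This is P -> ((G or D) -> P).

G or D = False or False = False
(G or D) -> P = False -> True = True
P -> ((G or D) -> P) = True -> True = True
Hence #2 is true.

2 of the 2 statements are true (#1, #2).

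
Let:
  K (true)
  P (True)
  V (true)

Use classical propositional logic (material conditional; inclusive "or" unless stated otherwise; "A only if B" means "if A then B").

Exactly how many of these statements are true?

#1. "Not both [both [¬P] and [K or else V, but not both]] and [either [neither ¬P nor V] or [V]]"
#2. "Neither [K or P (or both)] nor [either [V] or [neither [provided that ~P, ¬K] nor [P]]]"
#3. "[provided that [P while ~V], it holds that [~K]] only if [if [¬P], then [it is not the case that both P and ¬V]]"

2

#1: Parsed as (¬P ∧ (K ⊕ V)) ↑ ((¬P ↓ V) ∨ V)

¬P = ¬T = F
K ⊕ V = T ⊕ T = F
¬P ∧ (K ⊕ V) = F ∧ F = F
¬P = ¬T = F
¬P ↓ V = F ↓ T = F
(¬P ↓ V) ∨ V = F ∨ T = T
(¬P ∧ (K ⊕ V)) ↑ ((¬P ↓ V) ∨ V) = F ↑ T = T
So #1 is true.

#2: In symbols: (K ∨ P) ↓ (V ∨ ((¬P → ¬K) ↓ P))

K ∨ P = T ∨ T = T
¬P = ¬T = F
¬K = ¬T = F
¬P → ¬K = F → F = T
(¬P → ¬K) ↓ P = T ↓ T = F
V ∨ ((¬P → ¬K) ↓ P) = T ∨ F = T
(K ∨ P) ↓ (V ∨ ((¬P → ¬K) ↓ P)) = T ↓ T = F
So #2 is false.

#3: Formalization: ((P ∧ ¬V) → ¬K) → (¬P → (P ↑ ¬V))

¬V = ¬T = F
P ∧ ¬V = T ∧ F = F
¬K = ¬T = F
(P ∧ ¬V) → ¬K = F → F = T
¬P = ¬T = F
¬V = ¬T = F
P ↑ ¬V = T ↑ F = T
¬P → (P ↑ ¬V) = F → T = T
((P ∧ ¬V) → ¬K) → (¬P → (P ↑ ¬V)) = T → T = T
Thus #3 is true.

2 of the 3 statements are true.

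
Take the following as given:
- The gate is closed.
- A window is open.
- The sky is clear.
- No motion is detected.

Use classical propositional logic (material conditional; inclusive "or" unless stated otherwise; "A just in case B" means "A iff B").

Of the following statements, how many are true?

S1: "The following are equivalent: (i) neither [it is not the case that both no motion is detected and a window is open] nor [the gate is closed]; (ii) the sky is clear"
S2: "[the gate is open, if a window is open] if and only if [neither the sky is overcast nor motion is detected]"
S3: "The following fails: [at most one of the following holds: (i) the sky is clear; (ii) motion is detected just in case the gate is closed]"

Let H = "motion is detected" (F), P = "a window is open" (T), S = "the gate is open" (F), U = "the sky is overcast" (F).

S1: Parsed as ((¬H ↑ P) ↓ ¬S) ↔ ¬U

¬H = ¬F = T
¬H ↑ P = T ↑ T = F
¬S = ¬F = T
(¬H ↑ P) ↓ ¬S = F ↓ T = F
¬U = ¬F = T
((¬H ↑ P) ↓ ¬S) ↔ ¬U = F ↔ T = F
Thus S1 is false.

S2: This is (P → S) ↔ (U ↓ H).

P → S = T → F = F
U ↓ H = F ↓ F = T
(P → S) ↔ (U ↓ H) = F ↔ T = F
Hence S2 is false.

S3: Formalization: ¬(¬U ↑ (H ↔ ¬S))

¬U = ¬F = T
¬S = ¬F = T
H ↔ ¬S = F ↔ T = F
¬U ↑ (H ↔ ¬S) = T ↑ F = T
¬(¬U ↑ (H ↔ ¬S)) = ¬T = F
Thus S3 is false.

True statements: 0 (none).

0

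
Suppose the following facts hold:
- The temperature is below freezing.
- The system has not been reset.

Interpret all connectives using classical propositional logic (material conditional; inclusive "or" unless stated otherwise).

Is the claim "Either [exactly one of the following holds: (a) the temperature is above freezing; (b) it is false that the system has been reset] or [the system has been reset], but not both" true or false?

True.

Let Q = "the temperature is below freezing" (True), S = "the system has been reset" (False).
Parsed as (not Q xor not S) xor S

not Q = not True = False
not S = not False = True
not Q xor not S = False xor True = True
(not Q xor not S) xor S = True xor False = True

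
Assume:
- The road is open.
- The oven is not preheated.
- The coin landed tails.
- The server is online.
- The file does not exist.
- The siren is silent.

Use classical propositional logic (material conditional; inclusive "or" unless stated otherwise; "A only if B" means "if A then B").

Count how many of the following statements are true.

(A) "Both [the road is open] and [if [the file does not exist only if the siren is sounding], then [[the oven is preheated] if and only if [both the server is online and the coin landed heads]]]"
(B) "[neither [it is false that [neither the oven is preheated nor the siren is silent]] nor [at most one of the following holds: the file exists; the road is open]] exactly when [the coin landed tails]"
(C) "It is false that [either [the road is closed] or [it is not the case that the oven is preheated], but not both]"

Let P = "the road is closed" (F), U = "the file exists" (F), V = "the siren is sounding" (F), Q = "the oven is preheated" (F), S = "the server is online" (T), R = "the coin landed heads" (F).

(A): This is ~P & ((~U -> V) -> (Q <-> (S & R))).

~P = ~F = T
~U = ~F = T
~U -> V = T -> F = F
S & R = T & F = F
Q <-> (S & R) = F <-> F = T
(~U -> V) -> (Q <-> (S & R)) = F -> T = T
~P & ((~U -> V) -> (Q <-> (S & R))) = T & T = T
So (A) is true.

(B): Parsed as (~(Q nor ~V) nor (U nand ~P)) <-> ~R

~V = ~F = T
Q nor ~V = F nor T = F
~(Q nor ~V) = ~F = T
~P = ~F = T
U nand ~P = F nand T = T
~(Q nor ~V) nor (U nand ~P) = T nor T = F
~R = ~F = T
(~(Q nor ~V) nor (U nand ~P)) <-> ~R = F <-> T = F
Hence (B) is false.

(C): In symbols: ~(P xor ~Q)

~Q = ~F = T
P xor ~Q = F xor T = T
~(P xor ~Q) = ~T = F
Hence (C) is false.

Count: 1.

1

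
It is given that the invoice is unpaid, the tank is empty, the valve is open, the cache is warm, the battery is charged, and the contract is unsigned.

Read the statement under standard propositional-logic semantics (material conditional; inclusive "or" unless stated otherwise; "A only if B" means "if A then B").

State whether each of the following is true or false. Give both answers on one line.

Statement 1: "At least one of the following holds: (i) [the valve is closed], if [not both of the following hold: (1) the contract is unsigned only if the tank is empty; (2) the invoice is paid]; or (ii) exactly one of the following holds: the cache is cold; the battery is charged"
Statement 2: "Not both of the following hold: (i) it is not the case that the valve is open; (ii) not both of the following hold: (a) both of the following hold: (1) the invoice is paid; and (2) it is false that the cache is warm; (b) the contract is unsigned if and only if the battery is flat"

Statement 1 True, Statement 2 True

Let L = "the contract is signed" (False), K = "the tank is full" (False), G = "the invoice is paid" (False), N = "the valve is open" (True), P = "the cache is warm" (True), R = "the battery is charged" (True).

Statement 1: This is (((not L -> not K) nand G) -> not N) or (not P xor R).

not L = not False = True
not K = not False = True
not L -> not K = True -> True = True
(not L -> not K) nand G = True nand False = True
not N = not True = False
((not L -> not K) nand G) -> not N = True -> False = False
not P = not True = False
not P xor R = False xor True = True
(((not L -> not K) nand G) -> not N) or (not P xor R) = False or True = True
Thus Statement 1 is true.

Statement 2: Formalization: not N nand ((G and not P) nand (not L iff not R))

not N = not True = False
not P = not True = False
G and not P = False and False = False
not L = not False = True
not R = not True = False
not L iff not R = True iff False = False
(G and not P) nand (not L iff not R) = False nand False = True
not N nand ((G and not P) nand (not L iff not R)) = False nand True = True
Hence Statement 2 is true.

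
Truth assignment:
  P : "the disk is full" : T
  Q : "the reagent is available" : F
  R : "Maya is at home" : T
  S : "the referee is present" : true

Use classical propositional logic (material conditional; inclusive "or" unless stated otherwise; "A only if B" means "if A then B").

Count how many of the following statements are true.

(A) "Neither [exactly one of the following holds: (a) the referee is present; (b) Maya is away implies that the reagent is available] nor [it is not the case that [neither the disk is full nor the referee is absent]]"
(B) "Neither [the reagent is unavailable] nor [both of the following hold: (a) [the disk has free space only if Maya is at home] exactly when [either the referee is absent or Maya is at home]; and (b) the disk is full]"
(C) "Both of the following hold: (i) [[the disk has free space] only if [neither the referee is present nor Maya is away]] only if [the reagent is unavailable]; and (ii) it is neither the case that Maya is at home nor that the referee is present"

0

(A): Formalization: (S xor (~R -> Q)) nor ~(P nor ~S)

~R = ~T = F
~R -> Q = F -> F = T
S xor (~R -> Q) = T xor T = F
~S = ~T = F
P nor ~S = T nor F = F
~(P nor ~S) = ~F = T
(S xor (~R -> Q)) nor ~(P nor ~S) = F nor T = F
Hence (A) is false.

(B): Formalization: ~Q nor (((~P -> R) <-> (~S | R)) & P)

~Q = ~F = T
~P = ~T = F
~P -> R = F -> T = T
~S = ~T = F
~S | R = F | T = T
(~P -> R) <-> (~S | R) = T <-> T = T
((~P -> R) <-> (~S | R)) & P = T & T = T
~Q nor (((~P -> R) <-> (~S | R)) & P) = T nor T = F
Thus (B) is false.

(C): This is ((~P -> (S nor ~R)) -> ~Q) & (R nor S).

~P = ~T = F
~R = ~T = F
S nor ~R = T nor F = F
~P -> (S nor ~R) = F -> F = T
~Q = ~F = T
(~P -> (S nor ~R)) -> ~Q = T -> T = T
R nor S = T nor T = F
((~P -> (S nor ~R)) -> ~Q) & (R nor S) = T & F = F
So (C) is false.

Count: 0.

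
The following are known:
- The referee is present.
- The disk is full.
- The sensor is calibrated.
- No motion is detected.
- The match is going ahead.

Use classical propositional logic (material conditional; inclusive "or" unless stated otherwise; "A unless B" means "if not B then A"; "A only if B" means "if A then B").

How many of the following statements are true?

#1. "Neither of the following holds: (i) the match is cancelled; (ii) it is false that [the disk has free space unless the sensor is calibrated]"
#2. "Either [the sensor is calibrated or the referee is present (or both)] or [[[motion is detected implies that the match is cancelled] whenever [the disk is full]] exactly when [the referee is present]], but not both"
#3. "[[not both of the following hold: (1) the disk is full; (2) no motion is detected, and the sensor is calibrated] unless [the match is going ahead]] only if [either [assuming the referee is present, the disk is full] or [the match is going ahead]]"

2

Let G = "the match is cancelled" (False), H = "the disk is full" (True), R = "the sensor is calibrated" (True), D = "the referee is present" (True), M = "motion is detected" (False).

#1: This is G nor not (not H or R).

not H = not True = False
not H or R = False or True = True
not (not H or R) = not True = False
G nor not (not H or R) = False nor False = True
Thus #1 is true.

#2: Formalization: (R or D) xor ((H -> (M -> G)) iff D)

R or D = True or True = True
M -> G = False -> False = True
H -> (M -> G) = True -> True = True
(H -> (M -> G)) iff D = True iff True = True
(R or D) xor ((H -> (M -> G)) iff D) = True xor True = False
Thus #2 is false.

#3: This is ((H nand (not M and R)) or not G) -> ((D -> H) or not G).

not M = not False = True
not M and R = True and True = True
H nand (not M and R) = True nand True = False
not G = not False = True
(H nand (not M and R)) or not G = False or True = True
D -> H = True -> True = True
not G = not False = True
(D -> H) or not G = True or True = True
((H nand (not M and R)) or not G) -> ((D -> H) or not G) = True -> True = True
Thus #3 is true.

True statements: 2.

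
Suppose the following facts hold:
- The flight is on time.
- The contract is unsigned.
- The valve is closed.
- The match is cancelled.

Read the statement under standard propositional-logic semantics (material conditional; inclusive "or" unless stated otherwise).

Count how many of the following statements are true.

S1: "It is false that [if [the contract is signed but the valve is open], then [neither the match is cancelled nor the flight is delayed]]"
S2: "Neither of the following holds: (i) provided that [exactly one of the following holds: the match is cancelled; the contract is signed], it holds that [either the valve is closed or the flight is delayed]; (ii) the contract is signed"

0

Let Q = "the contract is signed" (False), R = "the valve is open" (False), S = "the match is cancelled" (True), P = "the flight is delayed" (False).

S1: This is not ((Q and R) -> (S nor P)).

Q and R = False and False = False
S nor P = True nor False = False
(Q and R) -> (S nor P) = False -> False = True
not ((Q and R) -> (S nor P)) = not True = False
So S1 is false.

S2: In symbols: ((S xor Q) -> (not R or P)) nor Q

S xor Q = True xor False = True
not R = not False = True
not R or P = True or False = True
(S xor Q) -> (not R or P) = True -> True = True
((S xor Q) -> (not R or P)) nor Q = True nor False = False
Thus S2 is false.

0 of the 2 statements are true (none).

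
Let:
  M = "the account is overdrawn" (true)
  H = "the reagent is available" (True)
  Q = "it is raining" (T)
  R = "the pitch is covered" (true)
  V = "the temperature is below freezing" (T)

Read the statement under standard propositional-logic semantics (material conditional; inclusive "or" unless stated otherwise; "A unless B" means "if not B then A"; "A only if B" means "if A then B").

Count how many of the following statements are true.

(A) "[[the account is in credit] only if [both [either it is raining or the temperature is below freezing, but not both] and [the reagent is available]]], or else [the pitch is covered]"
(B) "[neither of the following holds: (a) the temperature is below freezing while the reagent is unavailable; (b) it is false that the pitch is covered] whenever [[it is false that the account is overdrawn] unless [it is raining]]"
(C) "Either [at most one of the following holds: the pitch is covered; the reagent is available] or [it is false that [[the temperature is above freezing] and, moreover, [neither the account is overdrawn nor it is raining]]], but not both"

3

(A): Formalization: (not M -> ((Q xor V) and H)) or R

not M = not True = False
Q xor V = True xor True = False
(Q xor V) and H = False and True = False
not M -> ((Q xor V) and H) = False -> False = True
(not M -> ((Q xor V) and H)) or R = True or True = True
So (A) is true.

(B): In symbols: (not M or Q) -> ((V and not H) nor not R)

not M = not True = False
not M or Q = False or True = True
not H = not True = False
V and not H = True and False = False
not R = not True = False
(V and not H) nor not R = False nor False = True
(not M or Q) -> ((V and not H) nor not R) = True -> True = True
Thus (B) is true.

(C): This is (R nand H) xor not (not V and (M nor Q)).

R nand H = True nand True = False
not V = not True = False
M nor Q = True nor True = False
not V and (M nor Q) = False and False = False
not (not V and (M nor Q)) = not False = True
(R nand H) xor not (not V and (M nor Q)) = False xor True = True
Hence (C) is true.

3 of the 3 statements are true ((A), (B), (C)).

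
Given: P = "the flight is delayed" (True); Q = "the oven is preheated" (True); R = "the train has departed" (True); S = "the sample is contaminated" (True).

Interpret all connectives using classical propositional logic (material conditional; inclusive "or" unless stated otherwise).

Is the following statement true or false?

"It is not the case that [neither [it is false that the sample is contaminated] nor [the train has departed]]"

Parsed as ¬(¬S ↓ R)

¬S = ¬T = F
¬S ↓ R = F ↓ T = F
¬(¬S ↓ R) = ¬F = T

True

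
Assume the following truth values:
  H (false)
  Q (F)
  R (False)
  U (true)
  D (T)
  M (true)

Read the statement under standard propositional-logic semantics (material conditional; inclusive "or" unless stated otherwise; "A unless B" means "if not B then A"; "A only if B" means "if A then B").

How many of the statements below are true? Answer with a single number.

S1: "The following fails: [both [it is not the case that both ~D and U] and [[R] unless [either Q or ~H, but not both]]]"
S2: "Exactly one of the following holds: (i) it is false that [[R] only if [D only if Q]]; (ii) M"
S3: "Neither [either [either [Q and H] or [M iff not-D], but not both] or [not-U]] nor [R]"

S1: Parsed as not ((not D nand U) and (R or (Q xor not H)))

not D = not True = False
not D nand U = False nand True = True
not H = not False = True
Q xor not H = False xor True = True
R or (Q xor not H) = False or True = True
(not D nand U) and (R or (Q xor not H)) = True and True = True
not ((not D nand U) and (R or (Q xor not H))) = not True = False
So S1 is false.

S2: Formalization: not (R -> (D -> Q)) xor M

D -> Q = True -> False = False
R -> (D -> Q) = False -> False = True
not (R -> (D -> Q)) = not True = False
not (R -> (D -> Q)) xor M = False xor True = True
Hence S2 is true.

S3: Parsed as (((Q and H) xor (M iff not D)) or not U) nor R

Q and H = False and False = False
not D = not True = False
M iff not D = True iff False = False
(Q and H) xor (M iff not D) = False xor False = False
not U = not True = False
((Q and H) xor (M iff not D)) or not U = False or False = False
(((Q and H) xor (M iff not D)) or not U) nor R = False nor False = True
Hence S3 is true.

2 of the 3 statements are true.

2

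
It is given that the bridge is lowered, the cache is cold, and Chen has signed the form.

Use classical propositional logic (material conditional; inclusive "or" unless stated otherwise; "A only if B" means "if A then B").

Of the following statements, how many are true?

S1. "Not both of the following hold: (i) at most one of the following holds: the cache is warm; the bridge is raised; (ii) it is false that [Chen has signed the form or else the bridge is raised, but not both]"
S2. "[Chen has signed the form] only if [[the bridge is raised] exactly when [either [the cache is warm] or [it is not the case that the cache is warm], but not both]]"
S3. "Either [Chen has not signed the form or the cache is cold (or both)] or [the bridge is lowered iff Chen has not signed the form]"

2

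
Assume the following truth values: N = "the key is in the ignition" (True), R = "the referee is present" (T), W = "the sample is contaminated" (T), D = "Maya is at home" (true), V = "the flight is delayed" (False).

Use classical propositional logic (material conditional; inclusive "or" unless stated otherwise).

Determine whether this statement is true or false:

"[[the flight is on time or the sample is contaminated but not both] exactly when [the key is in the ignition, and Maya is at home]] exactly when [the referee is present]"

False

Values: V=False, W=True, N=True, D=True, R=True.
Parsed as ((not V xor W) iff (N and D)) iff R

not V = not False = True
not V xor W = True xor True = False
N and D = True and True = True
(not V xor W) iff (N and D) = False iff True = False
((not V xor W) iff (N and D)) iff R = False iff True = False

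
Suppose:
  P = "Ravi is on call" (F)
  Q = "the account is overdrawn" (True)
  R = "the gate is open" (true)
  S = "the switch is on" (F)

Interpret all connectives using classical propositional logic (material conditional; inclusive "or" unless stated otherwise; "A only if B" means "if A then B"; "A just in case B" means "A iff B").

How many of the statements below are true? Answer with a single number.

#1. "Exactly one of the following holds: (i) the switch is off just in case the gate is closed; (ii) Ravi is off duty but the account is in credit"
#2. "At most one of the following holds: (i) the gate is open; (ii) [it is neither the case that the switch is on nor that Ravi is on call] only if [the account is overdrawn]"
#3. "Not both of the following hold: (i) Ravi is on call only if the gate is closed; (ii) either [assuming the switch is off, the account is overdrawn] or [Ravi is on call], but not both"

#1: Formalization: (¬S ↔ ¬R) ⊕ (¬P ∧ ¬Q)

¬S = ¬F = T
¬R = ¬T = F
¬S ↔ ¬R = T ↔ F = F
¬P = ¬F = T
¬Q = ¬T = F
¬P ∧ ¬Q = T ∧ F = F
(¬S ↔ ¬R) ⊕ (¬P ∧ ¬Q) = F ⊕ F = F
So #1 is false.

#2: In symbols: R ↑ ((S ↓ P) → Q)

S ↓ P = F ↓ F = T
(S ↓ P) → Q = T → T = T
R ↑ ((S ↓ P) → Q) = T ↑ T = F
Hence #2 is false.

#3: This is (P → ¬R) ↑ ((¬S → Q) ⊕ P).

¬R = ¬T = F
P → ¬R = F → F = T
¬S = ¬F = T
¬S → Q = T → T = T
(¬S → Q) ⊕ P = T ⊕ F = T
(P → ¬R) ↑ ((¬S → Q) ⊕ P) = T ↑ T = F
Hence #3 is false.

True statements: 0 (none).

0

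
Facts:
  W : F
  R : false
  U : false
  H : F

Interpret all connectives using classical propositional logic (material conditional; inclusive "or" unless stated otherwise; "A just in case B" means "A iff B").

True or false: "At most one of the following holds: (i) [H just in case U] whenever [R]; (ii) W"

In symbols: (R -> (H <-> U)) nand W

H <-> U = F <-> F = T
R -> (H <-> U) = F -> T = T
(R -> (H <-> U)) nand W = T nand F = T

True.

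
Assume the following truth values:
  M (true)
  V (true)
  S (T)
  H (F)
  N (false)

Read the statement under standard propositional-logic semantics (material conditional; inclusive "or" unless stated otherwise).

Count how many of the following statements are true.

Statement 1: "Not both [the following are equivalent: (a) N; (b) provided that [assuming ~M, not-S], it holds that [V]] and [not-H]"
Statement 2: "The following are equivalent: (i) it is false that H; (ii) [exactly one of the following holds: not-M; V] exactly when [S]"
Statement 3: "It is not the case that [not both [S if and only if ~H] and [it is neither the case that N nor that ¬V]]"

3

Statement 1: In symbols: (N ↔ ((¬M → ¬S) → V)) ↑ ¬H

¬M = ¬T = F
¬S = ¬T = F
¬M → ¬S = F → F = T
(¬M → ¬S) → V = T → T = T
N ↔ ((¬M → ¬S) → V) = F ↔ T = F
¬H = ¬F = T
(N ↔ ((¬M → ¬S) → V)) ↑ ¬H = F ↑ T = T
Thus Statement 1 is true.

Statement 2: This is ¬H ↔ ((¬M ⊕ V) ↔ S).

¬H = ¬F = T
¬M = ¬T = F
¬M ⊕ V = F ⊕ T = T
(¬M ⊕ V) ↔ S = T ↔ T = T
¬H ↔ ((¬M ⊕ V) ↔ S) = T ↔ T = T
Hence Statement 2 is true.

Statement 3: Parsed as ¬((S ↔ ¬H) ↑ (N ↓ ¬V))

¬H = ¬F = T
S ↔ ¬H = T ↔ T = T
¬V = ¬T = F
N ↓ ¬V = F ↓ F = T
(S ↔ ¬H) ↑ (N ↓ ¬V) = T ↑ T = F
¬((S ↔ ¬H) ↑ (N ↓ ¬V)) = ¬F = T
Hence Statement 3 is true.

3 of the 3 statements are true (Statement 1, Statement 2, Statement 3).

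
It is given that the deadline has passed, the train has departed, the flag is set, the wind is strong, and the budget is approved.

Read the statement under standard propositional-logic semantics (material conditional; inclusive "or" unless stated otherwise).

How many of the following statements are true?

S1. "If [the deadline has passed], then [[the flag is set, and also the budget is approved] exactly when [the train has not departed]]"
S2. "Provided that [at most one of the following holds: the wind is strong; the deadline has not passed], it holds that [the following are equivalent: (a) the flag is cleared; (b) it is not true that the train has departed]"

Let P = "the deadline has passed" (True), R = "the flag is set" (True), U = "the budget is approved" (True), Q = "the train has departed" (True), S = "the wind is strong" (True).

S1: Formalization: P -> ((R and U) iff not Q)

R and U = True and True = True
not Q = not True = False
(R and U) iff not Q = True iff False = False
P -> ((R and U) iff not Q) = True -> False = False
Hence S1 is false.

S2: This is (S nand not P) -> (not R iff not Q).

not P = not True = False
S nand not P = True nand False = True
not R = not True = False
not Q = not True = False
not R iff not Q = False iff False = True
(S nand not P) -> (not R iff not Q) = True -> True = True
Thus S2 is true.

True statements: 1 (S2).

1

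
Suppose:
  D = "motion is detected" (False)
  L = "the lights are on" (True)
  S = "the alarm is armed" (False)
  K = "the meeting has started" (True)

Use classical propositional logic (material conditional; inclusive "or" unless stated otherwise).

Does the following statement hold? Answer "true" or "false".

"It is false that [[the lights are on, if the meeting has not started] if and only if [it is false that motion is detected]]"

False

Parsed as ~((~K -> L) <-> ~D)

~K = ~T = F
~K -> L = F -> T = T
~D = ~F = T
(~K -> L) <-> ~D = T <-> T = T
~((~K -> L) <-> ~D) = ~T = F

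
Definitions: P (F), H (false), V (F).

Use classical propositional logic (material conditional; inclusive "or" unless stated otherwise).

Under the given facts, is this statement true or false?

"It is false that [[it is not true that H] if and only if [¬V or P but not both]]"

false

Values: H=F, V=F, P=F.
Formalization: ¬(¬H ↔ (¬V ⊕ P))

¬H = ¬F = T
¬V = ¬F = T
¬V ⊕ P = T ⊕ F = T
¬H ↔ (¬V ⊕ P) = T ↔ T = T
¬(¬H ↔ (¬V ⊕ P)) = ¬T = F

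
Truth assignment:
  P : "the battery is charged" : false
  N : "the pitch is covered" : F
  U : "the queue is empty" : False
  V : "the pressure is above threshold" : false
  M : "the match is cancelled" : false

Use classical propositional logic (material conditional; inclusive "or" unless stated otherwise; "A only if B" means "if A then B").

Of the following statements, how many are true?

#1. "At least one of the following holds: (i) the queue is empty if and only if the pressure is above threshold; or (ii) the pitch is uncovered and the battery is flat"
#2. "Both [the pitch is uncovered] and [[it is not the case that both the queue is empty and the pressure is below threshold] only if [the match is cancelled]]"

1

#1: Formalization: (U iff V) or (not N and not P)

U iff V = False iff False = True
not N = not False = True
not P = not False = True
not N and not P = True and True = True
(U iff V) or (not N and not P) = True or True = True
Thus #1 is true.

#2: This is not N and ((U nand not V) -> M).

not N = not False = True
not V = not False = True
U nand not V = False nand True = True
(U nand not V) -> M = True -> False = False
not N and ((U nand not V) -> M) = True and False = False
So #2 is false.

Count: 1.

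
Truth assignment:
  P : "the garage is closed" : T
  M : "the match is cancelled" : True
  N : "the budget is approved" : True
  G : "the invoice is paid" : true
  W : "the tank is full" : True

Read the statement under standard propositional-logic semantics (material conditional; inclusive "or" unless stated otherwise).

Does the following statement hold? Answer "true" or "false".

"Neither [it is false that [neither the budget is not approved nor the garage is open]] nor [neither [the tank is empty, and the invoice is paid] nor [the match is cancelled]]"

Values: N=True, P=True, W=True, G=True, M=True.
Parsed as not (not N nor not P) nor ((not W and G) nor M)

not N = not True = False
not P = not True = False
not N nor not P = False nor False = True
not (not N nor not P) = not True = False
not W = not True = False
not W and G = False and True = False
(not W and G) nor M = False nor True = False
not (not N nor not P) nor ((not W and G) nor M) = False nor False = True

The statement is true.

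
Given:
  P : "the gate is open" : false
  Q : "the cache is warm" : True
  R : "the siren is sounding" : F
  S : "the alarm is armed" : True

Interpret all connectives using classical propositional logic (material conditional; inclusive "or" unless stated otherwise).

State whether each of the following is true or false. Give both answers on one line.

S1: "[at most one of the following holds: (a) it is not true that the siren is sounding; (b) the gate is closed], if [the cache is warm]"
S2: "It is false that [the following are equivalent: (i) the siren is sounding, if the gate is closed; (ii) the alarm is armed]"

S1 False, S2 True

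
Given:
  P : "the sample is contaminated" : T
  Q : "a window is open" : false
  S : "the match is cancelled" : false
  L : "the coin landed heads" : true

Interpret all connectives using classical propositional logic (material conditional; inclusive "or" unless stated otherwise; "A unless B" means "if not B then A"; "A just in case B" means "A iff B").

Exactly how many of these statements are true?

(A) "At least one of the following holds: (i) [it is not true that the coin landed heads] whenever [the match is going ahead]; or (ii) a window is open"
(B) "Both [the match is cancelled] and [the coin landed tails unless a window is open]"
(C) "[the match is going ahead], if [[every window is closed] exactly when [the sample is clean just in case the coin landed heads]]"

(A): In symbols: (¬S → ¬L) ∨ Q

¬S = ¬F = T
¬L = ¬T = F
¬S → ¬L = T → F = F
(¬S → ¬L) ∨ Q = F ∨ F = F
So (A) is false.

(B): In symbols: S ∧ (¬L ∨ Q)

¬L = ¬T = F
¬L ∨ Q = F ∨ F = F
S ∧ (¬L ∨ Q) = F ∧ F = F
So (B) is false.

(C): Parsed as (¬Q ↔ (¬P ↔ L)) → ¬S

¬Q = ¬F = T
¬P = ¬T = F
¬P ↔ L = F ↔ T = F
¬Q ↔ (¬P ↔ L) = T ↔ F = F
¬S = ¬F = T
(¬Q ↔ (¬P ↔ L)) → ¬S = F → T = T
So (C) is true.

True statements: 1 ((C)).

1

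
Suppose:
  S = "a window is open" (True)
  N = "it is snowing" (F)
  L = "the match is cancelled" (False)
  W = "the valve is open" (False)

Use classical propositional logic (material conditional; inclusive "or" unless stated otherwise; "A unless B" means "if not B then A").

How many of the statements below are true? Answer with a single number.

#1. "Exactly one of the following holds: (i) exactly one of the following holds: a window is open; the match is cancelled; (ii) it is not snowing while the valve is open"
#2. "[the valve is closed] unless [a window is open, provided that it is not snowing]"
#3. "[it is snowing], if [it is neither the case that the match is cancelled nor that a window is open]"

3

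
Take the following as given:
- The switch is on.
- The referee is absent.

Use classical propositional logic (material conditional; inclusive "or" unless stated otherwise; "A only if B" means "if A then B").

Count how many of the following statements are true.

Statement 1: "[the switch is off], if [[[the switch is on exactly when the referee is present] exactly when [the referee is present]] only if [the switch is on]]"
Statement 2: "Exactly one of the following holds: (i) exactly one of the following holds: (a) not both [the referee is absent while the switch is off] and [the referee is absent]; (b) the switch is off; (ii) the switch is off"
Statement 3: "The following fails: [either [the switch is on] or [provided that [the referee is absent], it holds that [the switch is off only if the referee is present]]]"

Let P = "the switch is on" (T), Q = "the referee is present" (F).

Statement 1: Formalization: (((P <-> Q) <-> Q) -> P) -> ~P

P <-> Q = T <-> F = F
(P <-> Q) <-> Q = F <-> F = T
((P <-> Q) <-> Q) -> P = T -> T = T
~P = ~T = F
(((P <-> Q) <-> Q) -> P) -> ~P = T -> F = F
Hence Statement 1 is false.

Statement 2: In symbols: (((~Q & ~P) nand ~Q) xor ~P) xor ~P

~Q = ~F = T
~P = ~T = F
~Q & ~P = T & F = F
~Q = ~F = T
(~Q & ~P) nand ~Q = F nand T = T
~P = ~T = F
((~Q & ~P) nand ~Q) xor ~P = T xor F = T
~P = ~T = F
(((~Q & ~P) nand ~Q) xor ~P) xor ~P = T xor F = T
Thus Statement 2 is true.

Statement 3: Formalization: ~(P | (~Q -> (~P -> Q)))

~Q = ~F = T
~P = ~T = F
~P -> Q = F -> F = T
~Q -> (~P -> Q) = T -> T = T
P | (~Q -> (~P -> Q)) = T | T = T
~(P | (~Q -> (~P -> Q))) = ~T = F
Hence Statement 3 is false.

1 of the 3 statements is true (Statement 2).

1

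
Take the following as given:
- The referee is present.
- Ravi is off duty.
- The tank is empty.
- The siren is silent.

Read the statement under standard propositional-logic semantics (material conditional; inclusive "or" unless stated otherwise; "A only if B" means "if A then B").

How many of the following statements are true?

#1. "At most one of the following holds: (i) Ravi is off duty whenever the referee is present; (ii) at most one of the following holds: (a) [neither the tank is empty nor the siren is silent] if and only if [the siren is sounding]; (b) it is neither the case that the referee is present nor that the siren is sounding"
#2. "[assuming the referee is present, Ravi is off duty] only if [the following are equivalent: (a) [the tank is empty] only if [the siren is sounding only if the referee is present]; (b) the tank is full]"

0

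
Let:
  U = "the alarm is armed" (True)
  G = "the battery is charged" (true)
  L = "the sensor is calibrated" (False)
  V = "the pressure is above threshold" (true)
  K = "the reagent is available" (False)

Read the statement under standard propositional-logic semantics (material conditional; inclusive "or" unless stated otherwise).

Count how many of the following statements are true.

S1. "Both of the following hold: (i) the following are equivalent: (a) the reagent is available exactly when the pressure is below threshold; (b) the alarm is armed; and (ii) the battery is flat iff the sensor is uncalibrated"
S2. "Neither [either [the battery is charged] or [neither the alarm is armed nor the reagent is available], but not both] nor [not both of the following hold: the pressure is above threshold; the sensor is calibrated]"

S1: Formalization: ((K iff not V) iff U) and (not G iff not L)

not V = not True = False
K iff not V = False iff False = True
(K iff not V) iff U = True iff True = True
not G = not True = False
not L = not False = True
not G iff not L = False iff True = False
((K iff not V) iff U) and (not G iff not L) = True and False = False
So S1 is false.

S2: In symbols: (G xor (U nor K)) nor (V nand L)

U nor K = True nor False = False
G xor (U nor K) = True xor False = True
V nand L = True nand False = True
(G xor (U nor K)) nor (V nand L) = True nor True = False
Thus S2 is false.

0 of the 2 statements are true (none).

0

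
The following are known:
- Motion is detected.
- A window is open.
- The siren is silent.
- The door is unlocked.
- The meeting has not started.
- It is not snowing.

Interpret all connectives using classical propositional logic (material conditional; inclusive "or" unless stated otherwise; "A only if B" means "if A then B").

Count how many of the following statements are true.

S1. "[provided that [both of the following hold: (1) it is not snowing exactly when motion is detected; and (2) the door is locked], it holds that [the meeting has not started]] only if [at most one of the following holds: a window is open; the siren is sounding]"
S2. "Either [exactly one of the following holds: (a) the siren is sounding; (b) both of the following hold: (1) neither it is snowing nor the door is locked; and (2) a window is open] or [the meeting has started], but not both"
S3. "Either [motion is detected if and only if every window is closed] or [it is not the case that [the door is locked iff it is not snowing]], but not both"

3

Let Q = "it is snowing" (False), U = "motion is detected" (True), P = "the door is locked" (False), V = "the meeting has started" (False), G = "a window is open" (True), D = "the siren is sounding" (False).

S1: Parsed as (((not Q iff U) and P) -> not V) -> (G nand D)

not Q = not False = True
not Q iff U = True iff True = True
(not Q iff U) and P = True and False = False
not V = not False = True
((not Q iff U) and P) -> not V = False -> True = True
G nand D = True nand False = True
(((not Q iff U) and P) -> not V) -> (G nand D) = True -> True = True
So S1 is true.

S2: In symbols: (D xor ((Q nor P) and G)) xor V

Q nor P = False nor False = True
(Q nor P) and G = True and True = True
D xor ((Q nor P) and G) = False xor True = True
(D xor ((Q nor P) and G)) xor V = True xor False = True
Thus S2 is true.

S3: This is (U iff not G) xor not (P iff not Q).

not G = not True = False
U iff not G = True iff False = False
not Q = not False = True
P iff not Q = False iff True = False
not (P iff not Q) = not False = True
(U iff not G) xor not (P iff not Q) = False xor True = True
Hence S3 is true.

True statements: 3 (S1, S2, S3).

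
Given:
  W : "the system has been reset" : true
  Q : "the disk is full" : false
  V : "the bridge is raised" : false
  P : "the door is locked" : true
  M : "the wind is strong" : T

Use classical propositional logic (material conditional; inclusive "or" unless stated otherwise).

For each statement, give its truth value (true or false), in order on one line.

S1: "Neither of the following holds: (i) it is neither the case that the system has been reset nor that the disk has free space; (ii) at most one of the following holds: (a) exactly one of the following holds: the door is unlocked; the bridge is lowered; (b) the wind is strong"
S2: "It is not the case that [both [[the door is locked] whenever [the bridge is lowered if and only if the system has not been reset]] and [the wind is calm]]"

S1 True, S2 True

S1: Parsed as (W nor ~Q) nor ((~P xor ~V) nand M)

~Q = ~F = T
W nor ~Q = T nor T = F
~P = ~T = F
~V = ~F = T
~P xor ~V = F xor T = T
(~P xor ~V) nand M = T nand T = F
(W nor ~Q) nor ((~P xor ~V) nand M) = F nor F = T
Hence S1 is true.

S2: Formalization: ~(((~V <-> ~W) -> P) & ~M)

~V = ~F = T
~W = ~T = F
~V <-> ~W = T <-> F = F
(~V <-> ~W) -> P = F -> T = T
~M = ~T = F
((~V <-> ~W) -> P) & ~M = T & F = F
~(((~V <-> ~W) -> P) & ~M) = ~F = T
Hence S2 is true.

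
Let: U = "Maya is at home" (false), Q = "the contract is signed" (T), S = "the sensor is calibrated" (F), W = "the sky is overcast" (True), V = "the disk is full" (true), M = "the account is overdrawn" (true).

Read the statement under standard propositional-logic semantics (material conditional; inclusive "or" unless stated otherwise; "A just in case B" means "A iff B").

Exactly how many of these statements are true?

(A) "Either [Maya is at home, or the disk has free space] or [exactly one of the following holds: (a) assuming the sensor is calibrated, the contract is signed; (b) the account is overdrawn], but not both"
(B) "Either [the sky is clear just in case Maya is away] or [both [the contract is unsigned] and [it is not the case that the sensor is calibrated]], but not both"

0

(A): In symbols: (U ∨ ¬V) ⊕ ((S → Q) ⊕ M)

¬V = ¬T = F
U ∨ ¬V = F ∨ F = F
S → Q = F → T = T
(S → Q) ⊕ M = T ⊕ T = F
(U ∨ ¬V) ⊕ ((S → Q) ⊕ M) = F ⊕ F = F
So (A) is false.

(B): Parsed as (¬W ↔ ¬U) ⊕ (¬Q ∧ ¬S)

¬W = ¬T = F
¬U = ¬F = T
¬W ↔ ¬U = F ↔ T = F
¬Q = ¬T = F
¬S = ¬F = T
¬Q ∧ ¬S = F ∧ T = F
(¬W ↔ ¬U) ⊕ (¬Q ∧ ¬S) = F ⊕ F = F
So (B) is false.

True statements: 0 (none).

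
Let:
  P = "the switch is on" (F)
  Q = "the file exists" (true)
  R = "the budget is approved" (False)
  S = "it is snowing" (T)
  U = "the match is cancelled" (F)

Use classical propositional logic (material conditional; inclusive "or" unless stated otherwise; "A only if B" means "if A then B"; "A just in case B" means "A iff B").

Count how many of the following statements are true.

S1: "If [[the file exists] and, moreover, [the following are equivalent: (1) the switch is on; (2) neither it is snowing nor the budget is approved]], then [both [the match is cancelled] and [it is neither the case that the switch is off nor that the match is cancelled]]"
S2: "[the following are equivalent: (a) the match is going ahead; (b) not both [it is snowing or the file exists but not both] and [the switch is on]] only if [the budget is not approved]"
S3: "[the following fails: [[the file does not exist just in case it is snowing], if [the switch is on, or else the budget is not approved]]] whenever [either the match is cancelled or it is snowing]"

S1: Parsed as (Q & (P <-> (S nor R))) -> (U & (~P nor U))

S nor R = T nor F = F
P <-> (S nor R) = F <-> F = T
Q & (P <-> (S nor R)) = T & T = T
~P = ~F = T
~P nor U = T nor F = F
U & (~P nor U) = F & F = F
(Q & (P <-> (S nor R))) -> (U & (~P nor U)) = T -> F = F
Thus S1 is false.

S2: Formalization: (~U <-> ((S xor Q) nand P)) -> ~R

~U = ~F = T
S xor Q = T xor T = F
(S xor Q) nand P = F nand F = T
~U <-> ((S xor Q) nand P) = T <-> T = T
~R = ~F = T
(~U <-> ((S xor Q) nand P)) -> ~R = T -> T = T
So S2 is true.

S3: In symbols: (U | S) -> ~((P | ~R) -> (~Q <-> S))

U | S = F | T = T
~R = ~F = T
P | ~R = F | T = T
~Q = ~T = F
~Q <-> S = F <-> T = F
(P | ~R) -> (~Q <-> S) = T -> F = F
~((P | ~R) -> (~Q <-> S)) = ~F = T
(U | S) -> ~((P | ~R) -> (~Q <-> S)) = T -> T = T
Hence S3 is true.

2 of the 3 statements are true (S2, S3).

2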